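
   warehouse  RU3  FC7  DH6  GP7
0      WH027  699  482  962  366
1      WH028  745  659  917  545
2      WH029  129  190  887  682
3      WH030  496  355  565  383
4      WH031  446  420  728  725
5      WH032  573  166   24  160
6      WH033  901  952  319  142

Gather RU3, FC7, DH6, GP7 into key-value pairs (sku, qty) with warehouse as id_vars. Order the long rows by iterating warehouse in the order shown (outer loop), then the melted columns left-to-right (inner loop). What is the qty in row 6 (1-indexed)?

28 rows total (7 × 4). Row 6: index ⌊(6-1)/4⌋ = 1 into warehouse → WH028; (6-1) mod 4 = 1 into the melted columns → FC7.
So row 6 is (WH028, FC7, 659); qty = 659.

659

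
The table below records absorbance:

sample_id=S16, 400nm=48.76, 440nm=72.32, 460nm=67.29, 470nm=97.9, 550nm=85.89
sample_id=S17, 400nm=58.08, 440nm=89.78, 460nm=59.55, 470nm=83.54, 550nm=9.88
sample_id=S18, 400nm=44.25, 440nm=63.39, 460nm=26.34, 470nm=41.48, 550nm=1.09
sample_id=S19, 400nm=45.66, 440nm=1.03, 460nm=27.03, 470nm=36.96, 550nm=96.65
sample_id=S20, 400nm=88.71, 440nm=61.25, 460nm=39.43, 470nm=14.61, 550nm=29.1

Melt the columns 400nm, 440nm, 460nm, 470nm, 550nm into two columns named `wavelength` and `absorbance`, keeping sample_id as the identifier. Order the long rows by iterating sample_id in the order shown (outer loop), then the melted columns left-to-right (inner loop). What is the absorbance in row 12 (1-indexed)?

25 rows total (5 × 5). Row 12: index ⌊(12-1)/5⌋ = 2 into sample_id → S18; (12-1) mod 5 = 1 into the melted columns → 440nm.
So row 12 is (S18, 440nm, 63.39); absorbance = 63.39.

63.39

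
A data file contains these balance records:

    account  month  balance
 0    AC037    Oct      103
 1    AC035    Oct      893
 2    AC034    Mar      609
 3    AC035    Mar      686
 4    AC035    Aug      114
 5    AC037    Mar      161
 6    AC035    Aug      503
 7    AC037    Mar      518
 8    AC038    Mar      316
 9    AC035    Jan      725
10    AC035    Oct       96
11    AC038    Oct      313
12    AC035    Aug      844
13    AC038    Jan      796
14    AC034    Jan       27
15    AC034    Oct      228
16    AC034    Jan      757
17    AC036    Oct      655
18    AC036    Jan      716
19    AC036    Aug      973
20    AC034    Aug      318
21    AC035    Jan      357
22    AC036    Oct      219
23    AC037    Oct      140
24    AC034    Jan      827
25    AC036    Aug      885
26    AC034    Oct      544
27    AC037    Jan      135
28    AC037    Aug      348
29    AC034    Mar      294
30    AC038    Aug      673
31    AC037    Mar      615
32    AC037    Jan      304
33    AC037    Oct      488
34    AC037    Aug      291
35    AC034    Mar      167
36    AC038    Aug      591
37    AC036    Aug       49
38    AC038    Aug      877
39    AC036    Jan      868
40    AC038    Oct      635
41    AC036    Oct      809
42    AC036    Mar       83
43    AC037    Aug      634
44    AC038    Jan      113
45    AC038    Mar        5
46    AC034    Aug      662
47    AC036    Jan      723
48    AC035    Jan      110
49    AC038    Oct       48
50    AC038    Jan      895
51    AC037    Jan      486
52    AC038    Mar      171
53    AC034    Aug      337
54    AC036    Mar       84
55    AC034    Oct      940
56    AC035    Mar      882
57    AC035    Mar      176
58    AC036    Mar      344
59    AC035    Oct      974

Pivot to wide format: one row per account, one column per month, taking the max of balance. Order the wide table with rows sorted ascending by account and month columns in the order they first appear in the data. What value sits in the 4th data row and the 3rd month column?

With rows sorted ascending by account, row 4 is account=AC037. month columns in first-appearance order: Oct, Mar, Aug, Jan; column 3 is Aug.
Long rows with account=AC037, month=Aug: max(348, 291, 634) = 634.

634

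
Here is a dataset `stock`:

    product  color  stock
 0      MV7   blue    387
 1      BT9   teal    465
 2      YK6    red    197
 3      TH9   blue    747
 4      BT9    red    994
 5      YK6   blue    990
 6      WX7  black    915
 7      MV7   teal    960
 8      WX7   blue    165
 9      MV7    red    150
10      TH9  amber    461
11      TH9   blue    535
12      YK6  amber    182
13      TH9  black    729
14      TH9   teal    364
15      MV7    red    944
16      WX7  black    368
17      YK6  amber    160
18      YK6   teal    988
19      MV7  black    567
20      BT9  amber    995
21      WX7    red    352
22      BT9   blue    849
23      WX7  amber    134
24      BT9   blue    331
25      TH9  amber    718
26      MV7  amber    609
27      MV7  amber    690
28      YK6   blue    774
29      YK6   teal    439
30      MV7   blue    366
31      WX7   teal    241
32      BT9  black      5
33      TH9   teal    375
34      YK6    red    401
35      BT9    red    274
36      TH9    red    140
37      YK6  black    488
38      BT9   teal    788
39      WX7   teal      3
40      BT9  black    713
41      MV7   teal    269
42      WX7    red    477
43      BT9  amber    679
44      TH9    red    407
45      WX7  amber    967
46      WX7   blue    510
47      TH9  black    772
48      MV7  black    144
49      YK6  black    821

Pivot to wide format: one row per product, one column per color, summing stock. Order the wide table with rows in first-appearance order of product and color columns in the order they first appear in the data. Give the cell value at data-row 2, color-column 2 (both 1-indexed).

1253

With rows in first-appearance order of product, row 2 is product=BT9. color columns in first-appearance order: blue, teal, red, black, amber; column 2 is teal.
Long rows with product=BT9, color=teal: 465 + 788 = 1253.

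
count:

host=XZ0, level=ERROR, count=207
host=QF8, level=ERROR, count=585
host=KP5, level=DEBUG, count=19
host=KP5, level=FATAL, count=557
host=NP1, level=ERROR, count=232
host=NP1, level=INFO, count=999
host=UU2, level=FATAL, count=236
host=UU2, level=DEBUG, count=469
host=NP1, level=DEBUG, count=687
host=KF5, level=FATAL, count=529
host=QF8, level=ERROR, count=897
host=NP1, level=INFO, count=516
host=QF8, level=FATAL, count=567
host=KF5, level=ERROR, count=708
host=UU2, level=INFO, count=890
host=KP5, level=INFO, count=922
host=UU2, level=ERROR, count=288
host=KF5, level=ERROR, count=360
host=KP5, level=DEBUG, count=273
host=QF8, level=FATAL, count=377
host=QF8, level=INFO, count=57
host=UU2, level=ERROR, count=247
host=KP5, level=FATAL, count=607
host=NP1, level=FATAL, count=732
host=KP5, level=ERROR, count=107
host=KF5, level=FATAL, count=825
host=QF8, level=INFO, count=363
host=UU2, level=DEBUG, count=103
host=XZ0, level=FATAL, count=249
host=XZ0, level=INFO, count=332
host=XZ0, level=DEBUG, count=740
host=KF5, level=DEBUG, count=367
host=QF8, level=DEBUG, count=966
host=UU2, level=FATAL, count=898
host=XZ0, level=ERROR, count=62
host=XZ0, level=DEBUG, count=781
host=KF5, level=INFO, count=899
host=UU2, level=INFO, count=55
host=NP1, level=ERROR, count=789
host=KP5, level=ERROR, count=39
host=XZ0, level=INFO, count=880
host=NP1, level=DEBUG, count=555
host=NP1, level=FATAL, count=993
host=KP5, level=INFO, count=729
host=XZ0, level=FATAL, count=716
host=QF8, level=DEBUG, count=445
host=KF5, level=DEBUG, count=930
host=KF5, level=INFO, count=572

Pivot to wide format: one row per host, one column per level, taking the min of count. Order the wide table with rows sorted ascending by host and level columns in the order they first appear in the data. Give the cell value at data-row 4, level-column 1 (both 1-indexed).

With rows sorted ascending by host, row 4 is host=QF8. level columns in first-appearance order: ERROR, DEBUG, FATAL, INFO; column 1 is ERROR.
Long rows with host=QF8, level=ERROR: min(585, 897) = 585.

585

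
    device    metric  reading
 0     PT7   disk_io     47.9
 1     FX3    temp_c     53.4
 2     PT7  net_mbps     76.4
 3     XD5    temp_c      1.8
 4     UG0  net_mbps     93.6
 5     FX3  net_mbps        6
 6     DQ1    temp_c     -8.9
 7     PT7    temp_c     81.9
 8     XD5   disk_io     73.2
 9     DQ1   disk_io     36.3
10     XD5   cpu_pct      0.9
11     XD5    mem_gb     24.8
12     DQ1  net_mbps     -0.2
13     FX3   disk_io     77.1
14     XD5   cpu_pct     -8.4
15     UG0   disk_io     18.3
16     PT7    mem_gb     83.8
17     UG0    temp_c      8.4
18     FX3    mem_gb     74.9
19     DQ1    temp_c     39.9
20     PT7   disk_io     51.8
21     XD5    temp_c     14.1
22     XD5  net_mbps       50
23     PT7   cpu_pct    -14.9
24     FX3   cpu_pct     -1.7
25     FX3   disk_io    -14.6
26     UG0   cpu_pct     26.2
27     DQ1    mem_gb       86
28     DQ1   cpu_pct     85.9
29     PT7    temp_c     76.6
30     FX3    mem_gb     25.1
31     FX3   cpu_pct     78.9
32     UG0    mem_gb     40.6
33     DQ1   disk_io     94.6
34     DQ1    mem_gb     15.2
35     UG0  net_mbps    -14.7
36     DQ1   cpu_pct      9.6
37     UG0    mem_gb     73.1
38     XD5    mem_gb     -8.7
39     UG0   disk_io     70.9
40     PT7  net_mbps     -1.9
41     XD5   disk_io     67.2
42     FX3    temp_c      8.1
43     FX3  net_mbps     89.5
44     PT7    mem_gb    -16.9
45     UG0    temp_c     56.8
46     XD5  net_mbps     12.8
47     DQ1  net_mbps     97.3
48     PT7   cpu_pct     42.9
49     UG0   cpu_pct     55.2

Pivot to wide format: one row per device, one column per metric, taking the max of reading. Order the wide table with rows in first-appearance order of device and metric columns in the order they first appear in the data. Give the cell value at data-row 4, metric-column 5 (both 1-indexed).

With rows in first-appearance order of device, row 4 is device=UG0. metric columns in first-appearance order: disk_io, temp_c, net_mbps, cpu_pct, mem_gb; column 5 is mem_gb.
Long rows with device=UG0, metric=mem_gb: max(40.6, 73.1) = 73.1.

73.1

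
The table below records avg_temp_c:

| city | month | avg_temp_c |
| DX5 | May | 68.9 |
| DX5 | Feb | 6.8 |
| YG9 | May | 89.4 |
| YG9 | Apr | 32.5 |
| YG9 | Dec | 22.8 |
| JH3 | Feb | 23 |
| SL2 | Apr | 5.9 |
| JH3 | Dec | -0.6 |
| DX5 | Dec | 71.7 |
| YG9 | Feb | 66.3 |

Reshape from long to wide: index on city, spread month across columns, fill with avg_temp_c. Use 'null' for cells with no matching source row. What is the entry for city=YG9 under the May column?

The long row with city=YG9, month=May has avg_temp_c=89.4.

89.4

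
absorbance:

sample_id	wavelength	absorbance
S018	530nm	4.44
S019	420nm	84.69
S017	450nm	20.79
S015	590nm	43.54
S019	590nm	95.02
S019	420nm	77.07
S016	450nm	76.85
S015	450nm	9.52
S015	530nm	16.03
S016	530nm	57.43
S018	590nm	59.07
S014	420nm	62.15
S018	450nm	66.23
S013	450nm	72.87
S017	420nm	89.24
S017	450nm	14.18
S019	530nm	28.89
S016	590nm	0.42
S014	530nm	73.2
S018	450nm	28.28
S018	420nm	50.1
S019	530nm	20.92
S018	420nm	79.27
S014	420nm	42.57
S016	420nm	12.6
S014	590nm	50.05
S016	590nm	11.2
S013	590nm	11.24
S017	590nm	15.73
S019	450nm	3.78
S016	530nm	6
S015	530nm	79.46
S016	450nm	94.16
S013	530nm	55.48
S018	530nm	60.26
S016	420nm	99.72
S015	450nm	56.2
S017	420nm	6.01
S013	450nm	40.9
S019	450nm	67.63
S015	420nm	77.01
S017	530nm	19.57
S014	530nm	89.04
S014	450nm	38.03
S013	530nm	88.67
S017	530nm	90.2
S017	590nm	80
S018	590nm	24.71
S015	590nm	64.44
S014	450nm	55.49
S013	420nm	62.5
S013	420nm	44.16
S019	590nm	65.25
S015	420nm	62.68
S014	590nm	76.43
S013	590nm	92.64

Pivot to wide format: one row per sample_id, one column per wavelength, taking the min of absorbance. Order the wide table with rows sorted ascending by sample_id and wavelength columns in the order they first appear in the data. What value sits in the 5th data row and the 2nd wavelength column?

With rows sorted ascending by sample_id, row 5 is sample_id=S017. wavelength columns in first-appearance order: 530nm, 420nm, 450nm, 590nm; column 2 is 420nm.
Long rows with sample_id=S017, wavelength=420nm: min(89.24, 6.01) = 6.01.

6.01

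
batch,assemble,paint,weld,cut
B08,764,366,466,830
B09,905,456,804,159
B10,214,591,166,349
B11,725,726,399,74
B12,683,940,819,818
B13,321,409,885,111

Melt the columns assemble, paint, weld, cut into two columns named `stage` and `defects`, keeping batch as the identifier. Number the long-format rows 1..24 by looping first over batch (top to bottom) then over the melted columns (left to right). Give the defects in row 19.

24 rows total (6 × 4). Row 19: index ⌊(19-1)/4⌋ = 4 into batch → B12; (19-1) mod 4 = 2 into the melted columns → weld.
So row 19 is (B12, weld, 819); defects = 819.

819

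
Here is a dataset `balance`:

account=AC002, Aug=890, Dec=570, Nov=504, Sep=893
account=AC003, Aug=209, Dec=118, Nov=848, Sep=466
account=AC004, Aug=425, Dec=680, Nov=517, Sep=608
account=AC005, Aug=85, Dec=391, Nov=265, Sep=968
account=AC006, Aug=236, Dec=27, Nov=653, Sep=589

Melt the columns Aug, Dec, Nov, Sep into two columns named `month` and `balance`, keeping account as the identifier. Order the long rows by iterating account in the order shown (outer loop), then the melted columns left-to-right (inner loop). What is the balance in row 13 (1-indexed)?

20 rows total (5 × 4). Row 13: index ⌊(13-1)/4⌋ = 3 into account → AC005; (13-1) mod 4 = 0 into the melted columns → Aug.
So row 13 is (AC005, Aug, 85); balance = 85.

85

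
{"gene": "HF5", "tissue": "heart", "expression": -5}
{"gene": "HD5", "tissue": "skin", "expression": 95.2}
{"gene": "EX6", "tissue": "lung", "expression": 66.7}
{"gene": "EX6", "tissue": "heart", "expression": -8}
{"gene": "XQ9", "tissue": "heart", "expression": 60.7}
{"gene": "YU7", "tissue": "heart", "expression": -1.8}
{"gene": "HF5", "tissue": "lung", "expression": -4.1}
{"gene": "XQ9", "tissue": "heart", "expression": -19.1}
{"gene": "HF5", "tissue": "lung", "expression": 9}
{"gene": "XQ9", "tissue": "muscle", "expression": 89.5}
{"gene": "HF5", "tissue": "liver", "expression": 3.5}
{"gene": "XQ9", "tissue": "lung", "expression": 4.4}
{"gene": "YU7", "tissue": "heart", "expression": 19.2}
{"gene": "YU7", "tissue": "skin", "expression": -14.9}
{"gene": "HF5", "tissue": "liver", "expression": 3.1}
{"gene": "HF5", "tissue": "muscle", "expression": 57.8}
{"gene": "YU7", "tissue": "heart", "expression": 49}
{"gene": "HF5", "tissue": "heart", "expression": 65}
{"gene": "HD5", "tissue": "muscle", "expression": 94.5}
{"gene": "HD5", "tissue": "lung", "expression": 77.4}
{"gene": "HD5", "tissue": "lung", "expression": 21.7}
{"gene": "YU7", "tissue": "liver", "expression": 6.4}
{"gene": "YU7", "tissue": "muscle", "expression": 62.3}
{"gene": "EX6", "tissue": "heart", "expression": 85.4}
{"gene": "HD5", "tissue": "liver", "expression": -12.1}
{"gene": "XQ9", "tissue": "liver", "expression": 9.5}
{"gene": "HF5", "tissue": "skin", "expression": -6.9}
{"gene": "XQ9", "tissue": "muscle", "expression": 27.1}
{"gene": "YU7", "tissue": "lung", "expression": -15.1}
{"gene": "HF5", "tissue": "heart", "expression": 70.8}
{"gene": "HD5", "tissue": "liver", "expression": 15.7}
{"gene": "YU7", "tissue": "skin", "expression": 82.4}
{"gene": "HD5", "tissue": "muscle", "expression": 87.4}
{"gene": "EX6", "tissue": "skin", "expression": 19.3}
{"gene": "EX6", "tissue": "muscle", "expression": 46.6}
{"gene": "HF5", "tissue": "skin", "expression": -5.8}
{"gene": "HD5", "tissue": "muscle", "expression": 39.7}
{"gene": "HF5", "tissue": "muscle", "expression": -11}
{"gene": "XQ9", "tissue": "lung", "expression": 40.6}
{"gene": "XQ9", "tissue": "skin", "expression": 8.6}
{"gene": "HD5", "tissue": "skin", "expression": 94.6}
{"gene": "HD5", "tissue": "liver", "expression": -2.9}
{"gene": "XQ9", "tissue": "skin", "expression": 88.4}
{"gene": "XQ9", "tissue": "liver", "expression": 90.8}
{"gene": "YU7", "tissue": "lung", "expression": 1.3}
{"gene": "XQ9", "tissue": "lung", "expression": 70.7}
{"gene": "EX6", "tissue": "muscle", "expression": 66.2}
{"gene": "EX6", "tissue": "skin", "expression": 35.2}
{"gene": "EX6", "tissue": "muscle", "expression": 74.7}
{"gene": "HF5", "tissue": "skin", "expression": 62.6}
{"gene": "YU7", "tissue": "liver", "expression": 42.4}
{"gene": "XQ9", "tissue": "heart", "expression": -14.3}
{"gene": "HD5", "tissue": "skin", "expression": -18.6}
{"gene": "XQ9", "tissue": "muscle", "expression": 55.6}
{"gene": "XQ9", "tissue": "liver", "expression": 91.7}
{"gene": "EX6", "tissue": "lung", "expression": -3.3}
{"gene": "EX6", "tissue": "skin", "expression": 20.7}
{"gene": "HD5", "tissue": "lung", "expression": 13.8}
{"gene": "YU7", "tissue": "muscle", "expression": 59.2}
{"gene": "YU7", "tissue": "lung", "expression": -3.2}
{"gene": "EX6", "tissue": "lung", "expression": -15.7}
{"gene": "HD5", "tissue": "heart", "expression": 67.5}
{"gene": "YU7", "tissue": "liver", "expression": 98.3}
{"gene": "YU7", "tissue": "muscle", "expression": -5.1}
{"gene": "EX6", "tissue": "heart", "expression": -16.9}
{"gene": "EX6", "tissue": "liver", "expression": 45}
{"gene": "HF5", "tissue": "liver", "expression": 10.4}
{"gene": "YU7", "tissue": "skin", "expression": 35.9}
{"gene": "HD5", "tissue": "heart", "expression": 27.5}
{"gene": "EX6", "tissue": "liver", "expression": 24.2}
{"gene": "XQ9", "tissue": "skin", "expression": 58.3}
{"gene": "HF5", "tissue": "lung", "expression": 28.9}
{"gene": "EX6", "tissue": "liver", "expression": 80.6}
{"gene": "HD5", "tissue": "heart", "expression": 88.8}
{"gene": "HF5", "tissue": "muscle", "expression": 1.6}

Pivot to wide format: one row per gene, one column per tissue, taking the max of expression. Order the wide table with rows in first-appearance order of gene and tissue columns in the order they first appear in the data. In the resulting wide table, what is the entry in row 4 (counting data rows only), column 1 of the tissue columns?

With rows in first-appearance order of gene, row 4 is gene=XQ9. tissue columns in first-appearance order: heart, skin, lung, muscle, liver; column 1 is heart.
Long rows with gene=XQ9, tissue=heart: max(60.7, -19.1, -14.3) = 60.7.

60.7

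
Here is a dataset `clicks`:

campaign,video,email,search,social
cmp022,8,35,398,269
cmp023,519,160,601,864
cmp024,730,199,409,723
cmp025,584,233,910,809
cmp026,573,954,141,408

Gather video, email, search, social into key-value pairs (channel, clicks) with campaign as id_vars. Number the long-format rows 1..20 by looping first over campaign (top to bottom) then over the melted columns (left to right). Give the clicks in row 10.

199

20 rows total (5 × 4). Row 10: index ⌊(10-1)/4⌋ = 2 into campaign → cmp024; (10-1) mod 4 = 1 into the melted columns → email.
So row 10 is (cmp024, email, 199); clicks = 199.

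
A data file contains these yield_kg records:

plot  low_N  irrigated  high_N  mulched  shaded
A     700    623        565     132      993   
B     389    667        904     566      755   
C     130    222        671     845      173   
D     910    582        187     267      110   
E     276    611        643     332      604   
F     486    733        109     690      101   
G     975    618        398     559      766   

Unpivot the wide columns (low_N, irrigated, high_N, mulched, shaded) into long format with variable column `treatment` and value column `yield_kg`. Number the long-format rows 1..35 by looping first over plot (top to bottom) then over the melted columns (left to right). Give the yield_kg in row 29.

35 rows total (7 × 5). Row 29: index ⌊(29-1)/5⌋ = 5 into plot → F; (29-1) mod 5 = 3 into the melted columns → mulched.
So row 29 is (F, mulched, 690); yield_kg = 690.

690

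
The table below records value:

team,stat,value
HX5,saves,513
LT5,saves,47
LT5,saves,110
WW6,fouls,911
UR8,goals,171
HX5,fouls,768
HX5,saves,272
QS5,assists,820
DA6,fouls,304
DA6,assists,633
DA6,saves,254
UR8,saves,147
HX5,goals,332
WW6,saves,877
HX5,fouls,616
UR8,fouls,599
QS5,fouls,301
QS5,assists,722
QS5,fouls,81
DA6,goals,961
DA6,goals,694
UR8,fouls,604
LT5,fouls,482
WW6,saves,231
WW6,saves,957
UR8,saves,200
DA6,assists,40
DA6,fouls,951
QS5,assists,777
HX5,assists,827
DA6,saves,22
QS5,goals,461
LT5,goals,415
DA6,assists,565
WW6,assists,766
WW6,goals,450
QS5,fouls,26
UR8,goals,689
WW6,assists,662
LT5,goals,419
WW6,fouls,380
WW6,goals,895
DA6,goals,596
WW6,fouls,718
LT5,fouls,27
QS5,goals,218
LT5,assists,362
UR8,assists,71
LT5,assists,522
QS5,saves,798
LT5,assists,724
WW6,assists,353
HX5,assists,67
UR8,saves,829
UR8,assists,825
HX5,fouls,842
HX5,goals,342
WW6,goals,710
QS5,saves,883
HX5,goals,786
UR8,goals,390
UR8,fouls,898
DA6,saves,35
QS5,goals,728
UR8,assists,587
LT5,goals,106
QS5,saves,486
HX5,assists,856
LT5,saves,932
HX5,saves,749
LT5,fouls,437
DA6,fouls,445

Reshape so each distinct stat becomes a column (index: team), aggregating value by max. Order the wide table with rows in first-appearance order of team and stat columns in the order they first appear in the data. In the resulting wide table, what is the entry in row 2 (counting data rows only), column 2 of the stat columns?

482

With rows in first-appearance order of team, row 2 is team=LT5. stat columns in first-appearance order: saves, fouls, goals, assists; column 2 is fouls.
Long rows with team=LT5, stat=fouls: max(482, 27, 437) = 482.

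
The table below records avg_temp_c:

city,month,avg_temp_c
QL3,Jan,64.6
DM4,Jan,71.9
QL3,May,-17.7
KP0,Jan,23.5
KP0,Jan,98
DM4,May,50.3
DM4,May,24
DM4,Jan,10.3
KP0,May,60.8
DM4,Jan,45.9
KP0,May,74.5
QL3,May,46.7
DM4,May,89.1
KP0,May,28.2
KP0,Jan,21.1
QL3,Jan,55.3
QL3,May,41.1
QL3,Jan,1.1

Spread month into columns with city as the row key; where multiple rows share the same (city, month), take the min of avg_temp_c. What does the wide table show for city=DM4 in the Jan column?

10.3

Rows with city=DM4 and month=Jan: avg_temp_c values are 71.9, 10.3, 45.9.
min(71.9, 10.3, 45.9) = 10.3.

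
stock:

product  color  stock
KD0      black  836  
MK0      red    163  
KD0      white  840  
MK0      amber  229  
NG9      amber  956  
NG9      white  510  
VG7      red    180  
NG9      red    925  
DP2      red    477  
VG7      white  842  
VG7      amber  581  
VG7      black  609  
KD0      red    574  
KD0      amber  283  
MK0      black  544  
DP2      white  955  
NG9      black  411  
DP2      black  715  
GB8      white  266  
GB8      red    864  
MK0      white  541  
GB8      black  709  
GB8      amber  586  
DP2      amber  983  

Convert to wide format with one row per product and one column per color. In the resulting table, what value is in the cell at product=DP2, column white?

955

Wide layout: rows indexed by product, columns are the 4 distinct color values (black, red, white, amber).
Cell (product=DP2, color=white) draws from the long row where product=DP2 and color=white, which has stock=955.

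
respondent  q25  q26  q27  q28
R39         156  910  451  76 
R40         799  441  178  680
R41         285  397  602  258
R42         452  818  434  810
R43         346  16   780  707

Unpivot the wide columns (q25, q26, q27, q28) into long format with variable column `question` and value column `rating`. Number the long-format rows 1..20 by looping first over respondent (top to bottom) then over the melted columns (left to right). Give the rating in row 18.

16

20 rows total (5 × 4). Row 18: index ⌊(18-1)/4⌋ = 4 into respondent → R43; (18-1) mod 4 = 1 into the melted columns → q26.
So row 18 is (R43, q26, 16); rating = 16.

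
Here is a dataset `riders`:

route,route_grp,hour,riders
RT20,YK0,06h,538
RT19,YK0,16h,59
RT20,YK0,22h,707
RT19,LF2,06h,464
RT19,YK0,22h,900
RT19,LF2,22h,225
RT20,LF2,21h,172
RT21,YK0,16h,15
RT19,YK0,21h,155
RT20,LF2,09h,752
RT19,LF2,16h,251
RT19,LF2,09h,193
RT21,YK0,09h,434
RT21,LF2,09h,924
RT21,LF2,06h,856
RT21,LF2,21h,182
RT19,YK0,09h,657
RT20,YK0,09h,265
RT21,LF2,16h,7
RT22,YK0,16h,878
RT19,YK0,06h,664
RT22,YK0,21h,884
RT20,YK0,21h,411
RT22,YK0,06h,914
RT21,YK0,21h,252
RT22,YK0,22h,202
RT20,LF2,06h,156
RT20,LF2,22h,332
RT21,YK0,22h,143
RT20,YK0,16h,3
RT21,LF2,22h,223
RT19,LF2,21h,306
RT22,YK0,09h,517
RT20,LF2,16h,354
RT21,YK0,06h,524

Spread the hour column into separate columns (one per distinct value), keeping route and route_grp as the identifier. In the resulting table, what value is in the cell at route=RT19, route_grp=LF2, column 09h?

193

Wide layout: rows indexed by route and route_grp, columns are the 5 distinct hour values (06h, 16h, 22h, 21h, 09h).
Cell (route=RT19, route_grp=LF2, hour=09h) draws from the long row where route=RT19, route_grp=LF2 and hour=09h, which has riders=193.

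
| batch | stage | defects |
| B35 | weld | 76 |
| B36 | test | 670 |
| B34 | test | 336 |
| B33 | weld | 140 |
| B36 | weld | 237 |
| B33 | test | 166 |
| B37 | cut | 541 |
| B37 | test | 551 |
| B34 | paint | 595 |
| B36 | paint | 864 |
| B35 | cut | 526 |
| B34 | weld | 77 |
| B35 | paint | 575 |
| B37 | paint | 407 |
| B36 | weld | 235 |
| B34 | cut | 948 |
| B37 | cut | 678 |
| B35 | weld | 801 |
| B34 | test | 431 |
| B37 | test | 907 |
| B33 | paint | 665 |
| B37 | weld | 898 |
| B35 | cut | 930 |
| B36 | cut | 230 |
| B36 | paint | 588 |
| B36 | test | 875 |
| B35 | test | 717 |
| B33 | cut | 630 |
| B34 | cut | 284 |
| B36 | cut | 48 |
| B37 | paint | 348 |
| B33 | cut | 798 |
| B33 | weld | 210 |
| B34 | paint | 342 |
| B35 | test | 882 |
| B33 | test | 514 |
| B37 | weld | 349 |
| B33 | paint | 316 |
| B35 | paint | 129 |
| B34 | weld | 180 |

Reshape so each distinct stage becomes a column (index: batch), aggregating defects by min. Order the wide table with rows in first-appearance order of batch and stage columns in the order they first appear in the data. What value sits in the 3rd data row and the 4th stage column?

With rows in first-appearance order of batch, row 3 is batch=B34. stage columns in first-appearance order: weld, test, cut, paint; column 4 is paint.
Long rows with batch=B34, stage=paint: min(595, 342) = 342.

342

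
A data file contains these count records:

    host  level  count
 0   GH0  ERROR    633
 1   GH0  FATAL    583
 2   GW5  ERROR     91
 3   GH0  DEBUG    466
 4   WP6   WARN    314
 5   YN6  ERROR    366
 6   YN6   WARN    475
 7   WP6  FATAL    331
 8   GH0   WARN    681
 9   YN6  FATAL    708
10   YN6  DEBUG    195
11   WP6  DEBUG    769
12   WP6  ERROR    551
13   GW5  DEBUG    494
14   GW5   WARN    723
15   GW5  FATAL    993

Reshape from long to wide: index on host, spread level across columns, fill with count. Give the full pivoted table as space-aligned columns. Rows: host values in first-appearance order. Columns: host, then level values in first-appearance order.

host  ERROR  FATAL  DEBUG  WARN
GH0   633    583    466    681 
GW5   91     993    494    723 
WP6   551    331    769    314 
YN6   366    708    195    475 

Columns: host plus the 4 distinct level values (ERROR, FATAL, DEBUG, WARN).
For example, row GH0 column ERROR takes count=633 from the long row (GH0, ERROR).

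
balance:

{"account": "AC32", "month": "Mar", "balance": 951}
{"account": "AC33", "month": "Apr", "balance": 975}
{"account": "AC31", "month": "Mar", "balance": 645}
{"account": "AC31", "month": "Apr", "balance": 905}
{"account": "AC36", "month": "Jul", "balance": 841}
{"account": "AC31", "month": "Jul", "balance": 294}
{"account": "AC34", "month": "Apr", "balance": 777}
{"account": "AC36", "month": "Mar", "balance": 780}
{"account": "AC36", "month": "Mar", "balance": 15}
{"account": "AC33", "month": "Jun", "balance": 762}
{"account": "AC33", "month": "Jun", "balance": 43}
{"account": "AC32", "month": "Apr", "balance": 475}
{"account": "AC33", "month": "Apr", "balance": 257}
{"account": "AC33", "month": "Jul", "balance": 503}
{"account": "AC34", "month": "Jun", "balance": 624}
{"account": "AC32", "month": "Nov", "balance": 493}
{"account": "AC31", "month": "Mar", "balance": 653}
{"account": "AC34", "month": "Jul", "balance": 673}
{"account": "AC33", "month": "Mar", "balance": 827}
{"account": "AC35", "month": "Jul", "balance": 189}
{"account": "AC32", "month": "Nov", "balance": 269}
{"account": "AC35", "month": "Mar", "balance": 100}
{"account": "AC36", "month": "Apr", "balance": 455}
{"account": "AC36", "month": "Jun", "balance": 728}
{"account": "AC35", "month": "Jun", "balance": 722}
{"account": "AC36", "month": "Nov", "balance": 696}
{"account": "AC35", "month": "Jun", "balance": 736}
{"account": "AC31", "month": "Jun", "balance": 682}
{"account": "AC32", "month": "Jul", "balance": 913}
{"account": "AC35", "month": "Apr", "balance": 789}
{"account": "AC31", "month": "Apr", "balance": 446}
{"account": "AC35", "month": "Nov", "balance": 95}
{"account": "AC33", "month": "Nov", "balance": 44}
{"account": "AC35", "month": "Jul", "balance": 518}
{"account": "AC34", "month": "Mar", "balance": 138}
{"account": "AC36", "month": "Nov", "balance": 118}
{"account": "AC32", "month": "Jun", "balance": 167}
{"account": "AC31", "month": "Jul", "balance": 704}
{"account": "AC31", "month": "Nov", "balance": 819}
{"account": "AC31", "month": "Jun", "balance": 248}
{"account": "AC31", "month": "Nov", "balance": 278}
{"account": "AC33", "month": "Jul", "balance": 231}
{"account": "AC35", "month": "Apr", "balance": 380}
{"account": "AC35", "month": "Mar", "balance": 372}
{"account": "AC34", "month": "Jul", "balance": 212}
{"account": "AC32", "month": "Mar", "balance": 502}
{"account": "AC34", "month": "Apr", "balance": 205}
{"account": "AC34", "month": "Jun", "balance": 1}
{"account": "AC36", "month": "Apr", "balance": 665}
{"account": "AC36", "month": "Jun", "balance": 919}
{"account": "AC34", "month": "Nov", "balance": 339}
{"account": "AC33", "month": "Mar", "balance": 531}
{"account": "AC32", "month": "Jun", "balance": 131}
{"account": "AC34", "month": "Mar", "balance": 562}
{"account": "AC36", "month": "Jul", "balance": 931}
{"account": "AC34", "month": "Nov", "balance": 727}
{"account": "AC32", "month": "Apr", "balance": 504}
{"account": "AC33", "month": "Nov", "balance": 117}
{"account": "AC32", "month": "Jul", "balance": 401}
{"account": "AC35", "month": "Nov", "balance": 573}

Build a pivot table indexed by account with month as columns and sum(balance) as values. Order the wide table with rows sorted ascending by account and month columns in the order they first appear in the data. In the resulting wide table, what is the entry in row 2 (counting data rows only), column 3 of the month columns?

With rows sorted ascending by account, row 2 is account=AC32. month columns in first-appearance order: Mar, Apr, Jul, Jun, Nov; column 3 is Jul.
Long rows with account=AC32, month=Jul: 913 + 401 = 1314.

1314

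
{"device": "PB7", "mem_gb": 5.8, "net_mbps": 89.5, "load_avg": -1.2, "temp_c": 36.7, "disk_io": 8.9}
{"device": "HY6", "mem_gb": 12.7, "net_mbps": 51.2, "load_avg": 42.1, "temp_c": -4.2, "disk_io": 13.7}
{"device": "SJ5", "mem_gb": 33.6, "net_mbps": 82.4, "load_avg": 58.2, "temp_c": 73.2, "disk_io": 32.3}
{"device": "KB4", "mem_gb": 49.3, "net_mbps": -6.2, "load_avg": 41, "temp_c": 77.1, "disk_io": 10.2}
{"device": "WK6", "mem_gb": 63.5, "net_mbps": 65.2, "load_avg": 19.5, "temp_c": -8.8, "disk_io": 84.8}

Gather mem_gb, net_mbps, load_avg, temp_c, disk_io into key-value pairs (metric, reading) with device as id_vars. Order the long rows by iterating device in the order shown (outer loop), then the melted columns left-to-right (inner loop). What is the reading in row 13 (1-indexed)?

58.2

25 rows total (5 × 5). Row 13: index ⌊(13-1)/5⌋ = 2 into device → SJ5; (13-1) mod 5 = 2 into the melted columns → load_avg.
So row 13 is (SJ5, load_avg, 58.2); reading = 58.2.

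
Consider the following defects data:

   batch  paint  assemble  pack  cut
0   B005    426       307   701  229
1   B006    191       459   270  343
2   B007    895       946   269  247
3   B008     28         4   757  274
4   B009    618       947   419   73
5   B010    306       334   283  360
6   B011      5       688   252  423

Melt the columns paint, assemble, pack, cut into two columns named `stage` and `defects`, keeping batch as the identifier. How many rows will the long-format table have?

7 batch values × 4 melted columns = 28 rows.

28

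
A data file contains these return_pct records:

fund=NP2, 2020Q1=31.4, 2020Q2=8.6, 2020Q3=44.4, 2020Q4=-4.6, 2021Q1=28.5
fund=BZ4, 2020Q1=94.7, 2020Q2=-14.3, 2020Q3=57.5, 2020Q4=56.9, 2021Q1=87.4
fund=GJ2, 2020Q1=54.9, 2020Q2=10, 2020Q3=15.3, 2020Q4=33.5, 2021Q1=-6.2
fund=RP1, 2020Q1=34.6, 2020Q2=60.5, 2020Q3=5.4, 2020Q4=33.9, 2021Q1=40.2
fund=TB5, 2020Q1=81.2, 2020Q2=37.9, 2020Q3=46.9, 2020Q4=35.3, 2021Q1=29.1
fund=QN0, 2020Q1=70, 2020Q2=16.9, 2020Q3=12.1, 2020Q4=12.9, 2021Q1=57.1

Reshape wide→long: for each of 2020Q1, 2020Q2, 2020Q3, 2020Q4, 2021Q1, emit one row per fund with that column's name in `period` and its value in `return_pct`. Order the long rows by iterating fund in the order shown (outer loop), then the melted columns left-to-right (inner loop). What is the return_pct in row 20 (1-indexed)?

40.2

30 rows total (6 × 5). Row 20: index ⌊(20-1)/5⌋ = 3 into fund → RP1; (20-1) mod 5 = 4 into the melted columns → 2021Q1.
So row 20 is (RP1, 2021Q1, 40.2); return_pct = 40.2.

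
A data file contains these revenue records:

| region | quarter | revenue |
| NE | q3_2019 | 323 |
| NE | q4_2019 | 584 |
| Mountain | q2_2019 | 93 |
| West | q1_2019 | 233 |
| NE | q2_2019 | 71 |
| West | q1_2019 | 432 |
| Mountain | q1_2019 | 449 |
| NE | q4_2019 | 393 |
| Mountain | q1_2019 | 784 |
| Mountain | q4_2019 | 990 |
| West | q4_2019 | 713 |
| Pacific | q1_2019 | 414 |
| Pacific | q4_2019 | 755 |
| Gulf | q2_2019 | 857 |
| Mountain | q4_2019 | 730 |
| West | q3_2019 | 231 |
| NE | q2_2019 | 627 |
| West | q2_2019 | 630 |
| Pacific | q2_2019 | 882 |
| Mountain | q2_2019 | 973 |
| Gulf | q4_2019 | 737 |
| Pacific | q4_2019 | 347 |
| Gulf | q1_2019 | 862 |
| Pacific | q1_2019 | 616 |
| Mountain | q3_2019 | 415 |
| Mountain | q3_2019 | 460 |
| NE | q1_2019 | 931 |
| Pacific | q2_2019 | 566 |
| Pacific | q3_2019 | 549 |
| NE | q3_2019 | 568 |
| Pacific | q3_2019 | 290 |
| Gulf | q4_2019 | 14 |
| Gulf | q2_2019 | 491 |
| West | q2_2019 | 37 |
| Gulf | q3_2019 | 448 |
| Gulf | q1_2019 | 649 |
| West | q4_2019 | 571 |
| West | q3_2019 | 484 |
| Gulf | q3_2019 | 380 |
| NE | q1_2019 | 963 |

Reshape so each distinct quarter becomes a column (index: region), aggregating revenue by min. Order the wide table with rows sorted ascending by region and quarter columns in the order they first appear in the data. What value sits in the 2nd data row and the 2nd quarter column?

With rows sorted ascending by region, row 2 is region=Mountain. quarter columns in first-appearance order: q3_2019, q4_2019, q2_2019, q1_2019; column 2 is q4_2019.
Long rows with region=Mountain, quarter=q4_2019: min(990, 730) = 730.

730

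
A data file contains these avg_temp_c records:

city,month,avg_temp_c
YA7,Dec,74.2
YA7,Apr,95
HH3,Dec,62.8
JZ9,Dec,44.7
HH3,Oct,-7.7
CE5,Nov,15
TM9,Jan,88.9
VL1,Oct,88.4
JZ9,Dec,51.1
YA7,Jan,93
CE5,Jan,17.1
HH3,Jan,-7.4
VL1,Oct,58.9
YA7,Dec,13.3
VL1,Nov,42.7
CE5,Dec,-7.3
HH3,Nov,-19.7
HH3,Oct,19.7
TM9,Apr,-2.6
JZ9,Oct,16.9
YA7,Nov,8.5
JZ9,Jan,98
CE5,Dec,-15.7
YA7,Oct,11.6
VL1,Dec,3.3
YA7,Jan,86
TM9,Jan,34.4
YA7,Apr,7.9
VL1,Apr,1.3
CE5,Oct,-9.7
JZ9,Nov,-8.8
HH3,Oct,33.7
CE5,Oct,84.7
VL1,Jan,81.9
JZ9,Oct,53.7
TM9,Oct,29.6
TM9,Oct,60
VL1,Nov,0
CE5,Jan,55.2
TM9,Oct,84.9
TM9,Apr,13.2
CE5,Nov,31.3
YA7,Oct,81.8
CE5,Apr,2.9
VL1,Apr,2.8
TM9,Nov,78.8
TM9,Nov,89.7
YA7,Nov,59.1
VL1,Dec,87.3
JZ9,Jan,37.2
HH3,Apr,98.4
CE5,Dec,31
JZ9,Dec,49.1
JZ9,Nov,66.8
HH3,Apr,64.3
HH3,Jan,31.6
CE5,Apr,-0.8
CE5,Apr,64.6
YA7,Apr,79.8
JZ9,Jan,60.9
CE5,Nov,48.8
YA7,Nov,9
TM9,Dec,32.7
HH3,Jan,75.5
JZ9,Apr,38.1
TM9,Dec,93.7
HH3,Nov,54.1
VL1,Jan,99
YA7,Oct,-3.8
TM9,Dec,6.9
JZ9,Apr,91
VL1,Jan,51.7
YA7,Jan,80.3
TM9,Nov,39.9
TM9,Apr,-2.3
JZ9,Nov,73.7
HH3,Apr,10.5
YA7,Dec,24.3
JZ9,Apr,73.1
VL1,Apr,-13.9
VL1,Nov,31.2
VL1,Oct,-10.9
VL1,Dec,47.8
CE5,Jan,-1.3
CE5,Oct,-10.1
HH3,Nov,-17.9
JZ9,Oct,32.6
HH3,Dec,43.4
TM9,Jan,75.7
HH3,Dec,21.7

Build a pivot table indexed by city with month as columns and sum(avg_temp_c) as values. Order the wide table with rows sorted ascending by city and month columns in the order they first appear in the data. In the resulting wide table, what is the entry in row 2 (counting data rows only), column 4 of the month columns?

16.5

With rows sorted ascending by city, row 2 is city=HH3. month columns in first-appearance order: Dec, Apr, Oct, Nov, Jan; column 4 is Nov.
Long rows with city=HH3, month=Nov: -19.7 + 54.1 + -17.9 = 16.5.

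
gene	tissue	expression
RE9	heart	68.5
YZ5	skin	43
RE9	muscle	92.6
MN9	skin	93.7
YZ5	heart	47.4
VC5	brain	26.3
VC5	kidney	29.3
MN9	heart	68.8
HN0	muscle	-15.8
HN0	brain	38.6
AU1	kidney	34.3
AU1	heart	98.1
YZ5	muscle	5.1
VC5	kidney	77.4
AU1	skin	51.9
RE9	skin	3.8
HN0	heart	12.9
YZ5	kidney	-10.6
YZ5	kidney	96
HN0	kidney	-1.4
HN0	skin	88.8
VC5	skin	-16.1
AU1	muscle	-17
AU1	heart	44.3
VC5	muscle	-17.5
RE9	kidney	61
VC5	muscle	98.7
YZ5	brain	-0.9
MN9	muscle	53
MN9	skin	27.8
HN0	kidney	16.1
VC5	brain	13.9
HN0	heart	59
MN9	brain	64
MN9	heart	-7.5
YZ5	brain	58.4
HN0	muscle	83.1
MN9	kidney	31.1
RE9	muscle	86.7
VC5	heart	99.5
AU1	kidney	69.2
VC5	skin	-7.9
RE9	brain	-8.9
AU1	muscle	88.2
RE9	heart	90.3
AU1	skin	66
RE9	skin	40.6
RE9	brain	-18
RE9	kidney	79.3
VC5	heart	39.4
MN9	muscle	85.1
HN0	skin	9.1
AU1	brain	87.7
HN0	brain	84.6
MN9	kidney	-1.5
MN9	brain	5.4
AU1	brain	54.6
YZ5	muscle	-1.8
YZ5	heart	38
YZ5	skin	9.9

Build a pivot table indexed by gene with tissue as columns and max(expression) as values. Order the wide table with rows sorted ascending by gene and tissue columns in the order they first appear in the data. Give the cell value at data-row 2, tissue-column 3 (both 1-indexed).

With rows sorted ascending by gene, row 2 is gene=HN0. tissue columns in first-appearance order: heart, skin, muscle, brain, kidney; column 3 is muscle.
Long rows with gene=HN0, tissue=muscle: max(-15.8, 83.1) = 83.1.

83.1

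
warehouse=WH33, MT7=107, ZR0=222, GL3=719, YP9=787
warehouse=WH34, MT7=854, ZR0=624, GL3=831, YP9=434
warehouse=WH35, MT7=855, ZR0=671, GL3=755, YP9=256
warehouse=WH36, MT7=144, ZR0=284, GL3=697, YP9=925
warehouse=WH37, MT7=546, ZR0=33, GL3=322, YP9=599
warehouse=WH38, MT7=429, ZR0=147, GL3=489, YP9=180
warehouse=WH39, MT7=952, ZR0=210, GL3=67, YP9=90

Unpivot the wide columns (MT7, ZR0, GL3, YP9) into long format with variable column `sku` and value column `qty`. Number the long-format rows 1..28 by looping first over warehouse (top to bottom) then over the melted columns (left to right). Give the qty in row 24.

28 rows total (7 × 4). Row 24: index ⌊(24-1)/4⌋ = 5 into warehouse → WH38; (24-1) mod 4 = 3 into the melted columns → YP9.
So row 24 is (WH38, YP9, 180); qty = 180.

180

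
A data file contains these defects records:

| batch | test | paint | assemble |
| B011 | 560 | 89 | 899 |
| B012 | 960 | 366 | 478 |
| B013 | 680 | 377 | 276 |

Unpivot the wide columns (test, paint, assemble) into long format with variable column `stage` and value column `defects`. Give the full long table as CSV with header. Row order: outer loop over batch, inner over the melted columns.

Each (batch, column) pair becomes one row: 3 × 3 = 9 rows.
For example, (B011, test) → defects=560.

batch,stage,defects
B011,test,560
B011,paint,89
B011,assemble,899
B012,test,960
B012,paint,366
B012,assemble,478
B013,test,680
B013,paint,377
B013,assemble,276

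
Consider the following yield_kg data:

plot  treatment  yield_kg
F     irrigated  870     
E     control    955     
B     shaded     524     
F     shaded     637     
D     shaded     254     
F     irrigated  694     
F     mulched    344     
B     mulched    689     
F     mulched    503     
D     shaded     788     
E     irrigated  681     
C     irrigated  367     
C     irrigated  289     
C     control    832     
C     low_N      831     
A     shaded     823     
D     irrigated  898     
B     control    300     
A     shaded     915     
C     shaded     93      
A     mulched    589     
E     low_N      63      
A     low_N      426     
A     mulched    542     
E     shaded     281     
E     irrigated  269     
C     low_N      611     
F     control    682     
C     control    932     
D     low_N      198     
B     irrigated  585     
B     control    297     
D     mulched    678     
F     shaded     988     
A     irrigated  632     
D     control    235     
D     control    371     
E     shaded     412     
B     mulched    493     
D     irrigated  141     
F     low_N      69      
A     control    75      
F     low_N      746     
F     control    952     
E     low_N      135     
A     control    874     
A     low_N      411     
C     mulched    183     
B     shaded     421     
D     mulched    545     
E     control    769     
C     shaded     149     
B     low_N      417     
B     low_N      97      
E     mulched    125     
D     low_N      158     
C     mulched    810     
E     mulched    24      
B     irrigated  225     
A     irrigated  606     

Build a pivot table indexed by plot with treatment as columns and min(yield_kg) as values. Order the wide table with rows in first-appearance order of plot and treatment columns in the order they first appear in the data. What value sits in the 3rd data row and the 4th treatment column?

With rows in first-appearance order of plot, row 3 is plot=B. treatment columns in first-appearance order: irrigated, control, shaded, mulched, low_N; column 4 is mulched.
Long rows with plot=B, treatment=mulched: min(689, 493) = 493.

493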